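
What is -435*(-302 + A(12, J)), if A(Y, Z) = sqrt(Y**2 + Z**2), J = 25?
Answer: 131370 - 435*sqrt(769) ≈ 1.1931e+5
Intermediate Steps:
-435*(-302 + A(12, J)) = -435*(-302 + sqrt(12**2 + 25**2)) = -435*(-302 + sqrt(144 + 625)) = -435*(-302 + sqrt(769)) = 131370 - 435*sqrt(769)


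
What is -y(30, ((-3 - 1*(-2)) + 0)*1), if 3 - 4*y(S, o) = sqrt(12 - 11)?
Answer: -1/2 ≈ -0.50000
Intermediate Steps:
y(S, o) = 1/2 (y(S, o) = 3/4 - sqrt(12 - 11)/4 = 3/4 - sqrt(1)/4 = 3/4 - 1/4*1 = 3/4 - 1/4 = 1/2)
-y(30, ((-3 - 1*(-2)) + 0)*1) = -1*1/2 = -1/2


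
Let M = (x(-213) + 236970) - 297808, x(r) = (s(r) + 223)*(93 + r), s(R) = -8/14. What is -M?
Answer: 612706/7 ≈ 87529.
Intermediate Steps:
s(R) = -4/7 (s(R) = -8*1/14 = -4/7)
x(r) = 144801/7 + 1557*r/7 (x(r) = (-4/7 + 223)*(93 + r) = 1557*(93 + r)/7 = 144801/7 + 1557*r/7)
M = -612706/7 (M = ((144801/7 + (1557/7)*(-213)) + 236970) - 297808 = ((144801/7 - 331641/7) + 236970) - 297808 = (-186840/7 + 236970) - 297808 = 1471950/7 - 297808 = -612706/7 ≈ -87529.)
-M = -1*(-612706/7) = 612706/7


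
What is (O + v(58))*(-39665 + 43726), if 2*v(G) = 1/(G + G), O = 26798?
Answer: 25247793357/232 ≈ 1.0883e+8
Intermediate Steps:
v(G) = 1/(4*G) (v(G) = 1/(2*(G + G)) = 1/(2*((2*G))) = (1/(2*G))/2 = 1/(4*G))
(O + v(58))*(-39665 + 43726) = (26798 + (¼)/58)*(-39665 + 43726) = (26798 + (¼)*(1/58))*4061 = (26798 + 1/232)*4061 = (6217137/232)*4061 = 25247793357/232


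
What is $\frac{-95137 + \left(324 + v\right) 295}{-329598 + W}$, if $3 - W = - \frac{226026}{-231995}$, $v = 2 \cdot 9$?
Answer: $- \frac{1334667235}{76464618051} \approx -0.017455$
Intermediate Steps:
$v = 18$
$W = \frac{469959}{231995}$ ($W = 3 - - \frac{226026}{-231995} = 3 - \left(-226026\right) \left(- \frac{1}{231995}\right) = 3 - \frac{226026}{231995} = \frac{469959}{231995} \approx 2.0257$)
$\frac{-95137 + \left(324 + v\right) 295}{-329598 + W} = \frac{-95137 + \left(324 + 18\right) 295}{-329598 + \frac{469959}{231995}} = \frac{-95137 + 342 \cdot 295}{- \frac{76464618051}{231995}} = \left(-95137 + 100890\right) \left(- \frac{231995}{76464618051}\right) = 5753 \left(- \frac{231995}{76464618051}\right) = - \frac{1334667235}{76464618051}$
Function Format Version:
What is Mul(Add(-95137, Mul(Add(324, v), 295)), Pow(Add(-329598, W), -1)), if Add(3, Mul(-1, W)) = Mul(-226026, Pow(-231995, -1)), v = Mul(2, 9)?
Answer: Rational(-1334667235, 76464618051) ≈ -0.017455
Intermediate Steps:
v = 18
W = Rational(469959, 231995) (W = Add(3, Mul(-1, Mul(-226026, Pow(-231995, -1)))) = Add(3, Mul(-1, Mul(-226026, Rational(-1, 231995)))) = Add(3, Mul(-1, Rational(226026, 231995))) = Add(3, Rational(-226026, 231995)) = Rational(469959, 231995) ≈ 2.0257)
Mul(Add(-95137, Mul(Add(324, v), 295)), Pow(Add(-329598, W), -1)) = Mul(Add(-95137, Mul(Add(324, 18), 295)), Pow(Add(-329598, Rational(469959, 231995)), -1)) = Mul(Add(-95137, Mul(342, 295)), Pow(Rational(-76464618051, 231995), -1)) = Mul(Add(-95137, 100890), Rational(-231995, 76464618051)) = Mul(5753, Rational(-231995, 76464618051)) = Rational(-1334667235, 76464618051)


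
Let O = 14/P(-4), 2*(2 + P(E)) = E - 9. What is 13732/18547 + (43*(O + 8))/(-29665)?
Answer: 402293176/550196755 ≈ 0.73118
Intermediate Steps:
P(E) = -13/2 + E/2 (P(E) = -2 + (E - 9)/2 = -2 + (-9 + E)/2 = -2 + (-9/2 + E/2) = -13/2 + E/2)
O = -28/17 (O = 14/(-13/2 + (½)*(-4)) = 14/(-13/2 - 2) = 14/(-17/2) = 14*(-2/17) = -28/17 ≈ -1.6471)
13732/18547 + (43*(O + 8))/(-29665) = 13732/18547 + (43*(-28/17 + 8))/(-29665) = 13732*(1/18547) + (43*(108/17))*(-1/29665) = 13732/18547 + (4644/17)*(-1/29665) = 13732/18547 - 4644/504305 = 402293176/550196755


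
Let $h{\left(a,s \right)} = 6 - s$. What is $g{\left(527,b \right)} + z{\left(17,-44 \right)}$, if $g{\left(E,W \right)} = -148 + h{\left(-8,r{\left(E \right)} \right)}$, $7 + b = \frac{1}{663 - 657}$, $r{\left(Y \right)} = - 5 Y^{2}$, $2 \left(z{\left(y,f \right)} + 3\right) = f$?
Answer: $1388478$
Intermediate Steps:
$z{\left(y,f \right)} = -3 + \frac{f}{2}$
$b = - \frac{41}{6}$ ($b = -7 + \frac{1}{663 - 657} = -7 + \frac{1}{6} = - \frac{41}{6} \approx -6.8333$)
$g{\left(E,W \right)} = -142 + 5 E^{2}$ ($g{\left(E,W \right)} = -148 - \left(-6 - 5 E^{2}\right) = -148 + \left(6 + 5 E^{2}\right) = -142 + 5 E^{2}$)
$g{\left(527,b \right)} + z{\left(17,-44 \right)} = \left(-142 + 5 \cdot 527^{2}\right) + \left(-3 + \frac{1}{2} \left(-44\right)\right) = \left(-142 + 5 \cdot 277729\right) - 25 = \left(-142 + 1388645\right) - 25 = 1388503 - 25 = 1388478$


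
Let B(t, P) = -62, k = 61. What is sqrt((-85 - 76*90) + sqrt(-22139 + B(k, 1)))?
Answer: sqrt(-6925 + 149*I) ≈ 0.8952 + 83.221*I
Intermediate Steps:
sqrt((-85 - 76*90) + sqrt(-22139 + B(k, 1))) = sqrt((-85 - 76*90) + sqrt(-22139 - 62)) = sqrt((-85 - 6840) + sqrt(-22201)) = sqrt(-6925 + 149*I)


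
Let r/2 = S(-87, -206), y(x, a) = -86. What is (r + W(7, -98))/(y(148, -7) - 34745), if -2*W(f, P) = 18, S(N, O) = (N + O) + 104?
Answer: 387/34831 ≈ 0.011111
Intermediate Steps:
S(N, O) = 104 + N + O
r = -378 (r = 2*(104 - 87 - 206) = 2*(-189) = -378)
W(f, P) = -9 (W(f, P) = -½*18 = -9)
(r + W(7, -98))/(y(148, -7) - 34745) = (-378 - 9)/(-86 - 34745) = -387/(-34831) = -387*(-1/34831) = 387/34831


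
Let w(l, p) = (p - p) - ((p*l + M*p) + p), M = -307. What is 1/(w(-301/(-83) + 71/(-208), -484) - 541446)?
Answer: -4316/2969235285 ≈ -1.4536e-6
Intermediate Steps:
w(l, p) = 306*p - l*p (w(l, p) = (p - p) - ((p*l - 307*p) + p) = 0 - ((l*p - 307*p) + p) = 0 - ((-307*p + l*p) + p) = 0 - (-306*p + l*p) = 0 + (306*p - l*p) = 306*p - l*p)
1/(w(-301/(-83) + 71/(-208), -484) - 541446) = 1/(-484*(306 - (-301/(-83) + 71/(-208))) - 541446) = 1/(-484*(306 - (-301*(-1/83) + 71*(-1/208))) - 541446) = 1/(-484*(306 - (301/83 - 71/208)) - 541446) = 1/(-484*(306 - 1*56715/17264) - 541446) = 1/(-484*(306 - 56715/17264) - 541446) = 1/(-484*5226069/17264 - 541446) = 1/(-632354349/4316 - 541446) = 1/(-2969235285/4316) = -4316/2969235285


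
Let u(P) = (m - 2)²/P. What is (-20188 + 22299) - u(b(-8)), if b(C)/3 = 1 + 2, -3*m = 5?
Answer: 170870/81 ≈ 2109.5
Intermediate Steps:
m = -5/3 (m = -⅓*5 = -5/3 ≈ -1.6667)
b(C) = 9 (b(C) = 3*(1 + 2) = 3*3 = 9)
u(P) = 121/(9*P) (u(P) = (-5/3 - 2)²/P = (-11/3)²/P = 121/(9*P))
(-20188 + 22299) - u(b(-8)) = (-20188 + 22299) - 121/(9*9) = 2111 - 121/(9*9) = 2111 - 1*121/81 = 2111 - 121/81 = 170870/81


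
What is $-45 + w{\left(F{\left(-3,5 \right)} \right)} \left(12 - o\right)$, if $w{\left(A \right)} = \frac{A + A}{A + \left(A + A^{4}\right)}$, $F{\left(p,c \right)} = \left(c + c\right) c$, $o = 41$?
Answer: $- \frac{2812574}{62501} \approx -45.0$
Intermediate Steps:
$F{\left(p,c \right)} = 2 c^{2}$ ($F{\left(p,c \right)} = 2 c c = 2 c^{2}$)
$w{\left(A \right)} = \frac{2 A}{A^{4} + 2 A}$
$-45 + w{\left(F{\left(-3,5 \right)} \right)} \left(12 - o\right) = -45 + \frac{2}{2 + \left(2 \cdot 5^{2}\right)^{3}} \left(12 - 41\right) = -45 + \frac{2}{2 + \left(2 \cdot 25\right)^{3}} \left(12 - 41\right) = -45 + \frac{2}{2 + 50^{3}} \left(-29\right) = -45 + \frac{2}{2 + 125000} \left(-29\right) = -45 + \frac{2}{125002} \left(-29\right) = -45 + 2 \cdot \frac{1}{125002} \left(-29\right) = -45 + \frac{1}{62501} \left(-29\right) = -45 - \frac{29}{62501} = - \frac{2812574}{62501}$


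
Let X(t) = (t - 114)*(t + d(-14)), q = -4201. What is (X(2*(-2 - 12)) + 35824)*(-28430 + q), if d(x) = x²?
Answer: -390527808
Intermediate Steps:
X(t) = (-114 + t)*(196 + t) (X(t) = (t - 114)*(t + (-14)²) = (-114 + t)*(t + 196) = (-114 + t)*(196 + t))
(X(2*(-2 - 12)) + 35824)*(-28430 + q) = ((-22344 + (2*(-2 - 12))² + 82*(2*(-2 - 12))) + 35824)*(-28430 - 4201) = ((-22344 + (2*(-14))² + 82*(2*(-14))) + 35824)*(-32631) = ((-22344 + (-28)² + 82*(-28)) + 35824)*(-32631) = ((-22344 + 784 - 2296) + 35824)*(-32631) = (-23856 + 35824)*(-32631) = 11968*(-32631) = -390527808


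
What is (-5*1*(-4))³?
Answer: 8000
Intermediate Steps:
(-5*1*(-4))³ = (-5*(-4))³ = 20³ = 8000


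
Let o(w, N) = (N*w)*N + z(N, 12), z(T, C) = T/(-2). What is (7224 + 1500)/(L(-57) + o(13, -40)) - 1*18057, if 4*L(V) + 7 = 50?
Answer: -1504528515/83323 ≈ -18057.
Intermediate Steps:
L(V) = 43/4 (L(V) = -7/4 + (¼)*50 = -7/4 + 25/2 = 43/4)
z(T, C) = -T/2 (z(T, C) = T*(-½) = -T/2)
o(w, N) = -N/2 + w*N² (o(w, N) = (N*w)*N - N/2 = w*N² - N/2 = -N/2 + w*N²)
(7224 + 1500)/(L(-57) + o(13, -40)) - 1*18057 = (7224 + 1500)/(43/4 - 40*(-½ - 40*13)) - 1*18057 = 8724/(43/4 - 40*(-½ - 520)) - 18057 = 8724/(43/4 - 40*(-1041/2)) - 18057 = 8724/(43/4 + 20820) - 18057 = 8724/(83323/4) - 18057 = 8724*(4/83323) - 18057 = 34896/83323 - 18057 = -1504528515/83323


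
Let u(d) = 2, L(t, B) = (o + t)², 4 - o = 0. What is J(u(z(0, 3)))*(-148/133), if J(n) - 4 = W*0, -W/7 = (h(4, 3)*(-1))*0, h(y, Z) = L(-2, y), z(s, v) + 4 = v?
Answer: -592/133 ≈ -4.4511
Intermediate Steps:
o = 4 (o = 4 - 1*0 = 4 + 0 = 4)
z(s, v) = -4 + v
L(t, B) = (4 + t)²
h(y, Z) = 4 (h(y, Z) = (4 - 2)² = 2² = 4)
W = 0 (W = -7*4*(-1)*0 = -(-28)*0 = -7*0 = 0)
J(n) = 4 (J(n) = 4 + 0*0 = 4 + 0 = 4)
J(u(z(0, 3)))*(-148/133) = 4*(-148/133) = -592/133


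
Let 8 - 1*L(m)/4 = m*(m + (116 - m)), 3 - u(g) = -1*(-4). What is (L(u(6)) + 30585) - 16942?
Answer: 14139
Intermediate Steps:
u(g) = -1 (u(g) = 3 - (-1)*(-4) = 3 - 1*4 = 3 - 4 = -1)
L(m) = 32 - 464*m (L(m) = 32 - 4*m*(m + (116 - m)) = 32 - 4*m*116 = 32 - 464*m)
(L(u(6)) + 30585) - 16942 = ((32 - 464*(-1)) + 30585) - 16942 = ((32 + 464) + 30585) - 16942 = (496 + 30585) - 16942 = 31081 - 16942 = 14139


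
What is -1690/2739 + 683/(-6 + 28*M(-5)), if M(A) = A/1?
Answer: -2117477/399894 ≈ -5.2951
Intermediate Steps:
M(A) = A (M(A) = A*1 = A)
-1690/2739 + 683/(-6 + 28*M(-5)) = -1690/2739 + 683/(-6 + 28*(-5)) = -1690*1/2739 + 683/(-6 - 140) = -1690/2739 + 683/(-146) = -1690/2739 + 683*(-1/146) = -1690/2739 - 683/146 = -2117477/399894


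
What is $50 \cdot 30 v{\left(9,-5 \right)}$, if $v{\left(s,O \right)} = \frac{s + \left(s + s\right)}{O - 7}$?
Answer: $-3375$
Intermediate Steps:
$v{\left(s,O \right)} = \frac{3 s}{-7 + O}$ ($v{\left(s,O \right)} = \frac{s + 2 s}{-7 + O} = \frac{3 s}{-7 + O}$)
$50 \cdot 30 v{\left(9,-5 \right)} = 50 \cdot 30 \cdot 3 \cdot 9 \frac{1}{-7 - 5} = 1500 \cdot 3 \cdot 9 \frac{1}{-12} = 1500 \cdot 3 \cdot 9 \left(- \frac{1}{12}\right) = 1500 \left(- \frac{9}{4}\right) = -3375$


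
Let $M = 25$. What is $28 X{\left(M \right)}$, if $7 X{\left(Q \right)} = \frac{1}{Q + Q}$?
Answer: $\frac{2}{25} \approx 0.08$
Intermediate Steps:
$X{\left(Q \right)} = \frac{1}{14 Q}$ ($X{\left(Q \right)} = \frac{1}{7 \left(Q + Q\right)} = \frac{1}{7 \cdot 2 Q} = \frac{\frac{1}{2} \frac{1}{Q}}{7} = \frac{1}{14 Q}$)
$28 X{\left(M \right)} = 28 \frac{1}{14 \cdot 25} = 28 \cdot \frac{1}{14} \cdot \frac{1}{25} = 28 \cdot \frac{1}{350} = \frac{2}{25}$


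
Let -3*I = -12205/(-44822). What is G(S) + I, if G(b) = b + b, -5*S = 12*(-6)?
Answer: 19302079/672330 ≈ 28.709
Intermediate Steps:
S = 72/5 (S = -12*(-6)/5 = -⅕*(-72) = 72/5 ≈ 14.400)
I = -12205/134466 (I = -(-12205)/(3*(-44822)) = -(-12205)*(-1)/(3*44822) = -⅓*12205/44822 = -12205/134466 ≈ -0.090766)
G(b) = 2*b
G(S) + I = 2*(72/5) - 12205/134466 = 144/5 - 12205/134466 = 19302079/672330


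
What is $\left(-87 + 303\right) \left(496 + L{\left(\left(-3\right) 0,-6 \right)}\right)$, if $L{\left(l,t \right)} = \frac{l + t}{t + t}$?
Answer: $107244$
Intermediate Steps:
$L{\left(l,t \right)} = \frac{l + t}{2 t}$
$\left(-87 + 303\right) \left(496 + L{\left(\left(-3\right) 0,-6 \right)}\right) = \left(-87 + 303\right) \left(496 + \frac{\left(-3\right) 0 - 6}{2 \left(-6\right)}\right) = 216 \left(496 + \frac{1}{2} \left(- \frac{1}{6}\right) \left(0 - 6\right)\right) = 216 \left(496 + \frac{1}{2} \left(- \frac{1}{6}\right) \left(-6\right)\right) = 216 \left(496 + \frac{1}{2}\right) = 216 \cdot \frac{993}{2} = 107244$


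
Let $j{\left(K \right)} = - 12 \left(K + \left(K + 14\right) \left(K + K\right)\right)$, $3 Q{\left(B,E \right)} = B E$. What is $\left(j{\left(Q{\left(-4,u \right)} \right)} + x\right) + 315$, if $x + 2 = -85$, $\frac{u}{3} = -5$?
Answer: $-16332$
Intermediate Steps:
$u = -15$ ($u = 3 \left(-5\right) = -15$)
$x = -87$ ($x = -2 - 85 = -87$)
$Q{\left(B,E \right)} = \frac{B E}{3}$
$j{\left(K \right)} = - 12 K - 24 K \left(14 + K\right)$ ($j{\left(K \right)} = - 12 \left(K + \left(14 + K\right) 2 K\right) = - 12 \left(K + 2 K \left(14 + K\right)\right) = - 12 K - 24 K \left(14 + K\right)$)
$\left(j{\left(Q{\left(-4,u \right)} \right)} + x\right) + 315 = \left(- 12 \cdot \frac{1}{3} \left(-4\right) \left(-15\right) \left(29 + 2 \cdot \frac{1}{3} \left(-4\right) \left(-15\right)\right) - 87\right) + 315 = \left(\left(-12\right) 20 \left(29 + 2 \cdot 20\right) - 87\right) + 315 = \left(\left(-12\right) 20 \left(29 + 40\right) - 87\right) + 315 = \left(\left(-12\right) 20 \cdot 69 - 87\right) + 315 = \left(-16560 - 87\right) + 315 = -16647 + 315 = -16332$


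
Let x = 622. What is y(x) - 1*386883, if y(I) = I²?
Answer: 1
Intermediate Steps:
y(x) - 1*386883 = 622² - 1*386883 = 386884 - 386883 = 1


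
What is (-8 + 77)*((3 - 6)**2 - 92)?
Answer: -5727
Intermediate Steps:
(-8 + 77)*((3 - 6)**2 - 92) = 69*((-3)**2 - 92) = 69*(9 - 92) = 69*(-83) = -5727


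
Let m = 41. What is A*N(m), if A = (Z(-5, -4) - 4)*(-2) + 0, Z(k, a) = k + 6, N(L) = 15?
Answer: 90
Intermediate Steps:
Z(k, a) = 6 + k
A = 6 (A = ((6 - 5) - 4)*(-2) + 0 = (1 - 4)*(-2) + 0 = -3*(-2) + 0 = 6 + 0 = 6)
A*N(m) = 6*15 = 90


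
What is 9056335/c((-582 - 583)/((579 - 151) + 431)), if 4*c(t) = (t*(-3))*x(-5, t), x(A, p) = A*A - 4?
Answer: 6223513412/14679 ≈ 4.2397e+5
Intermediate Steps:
x(A, p) = -4 + A² (x(A, p) = A² - 4 = -4 + A²)
c(t) = -63*t/4 (c(t) = ((t*(-3))*(-4 + (-5)²))/4 = ((-3*t)*(-4 + 25))/4 = (-3*t*21)/4 = (-63*t)/4 = -63*t/4)
9056335/c((-582 - 583)/((579 - 151) + 431)) = 9056335/((-63*(-582 - 583)/(4*((579 - 151) + 431)))) = 9056335/((-(-73395)/(4*(428 + 431)))) = 9056335/((-(-73395)/(4*859))) = 9056335/((-63/4*(-1165/859))) = 9056335/(73395/3436) = 9056335*(3436/73395) = 6223513412/14679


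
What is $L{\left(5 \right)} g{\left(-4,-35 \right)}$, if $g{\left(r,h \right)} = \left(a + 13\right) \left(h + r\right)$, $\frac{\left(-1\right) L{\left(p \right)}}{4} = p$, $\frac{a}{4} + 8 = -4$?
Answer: $-27300$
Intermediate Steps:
$a = -48$ ($a = -32 + 4 \left(-4\right) = -32 - 16 = -48$)
$L{\left(p \right)} = - 4 p$
$g{\left(r,h \right)} = - 35 h - 35 r$ ($g{\left(r,h \right)} = \left(-48 + 13\right) \left(h + r\right) = - 35 \left(h + r\right) = - 35 h - 35 r$)
$L{\left(5 \right)} g{\left(-4,-35 \right)} = \left(-4\right) 5 \left(\left(-35\right) \left(-35\right) - -140\right) = - 20 \left(1225 + 140\right) = \left(-20\right) 1365 = -27300$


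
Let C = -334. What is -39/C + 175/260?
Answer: 6859/8684 ≈ 0.78984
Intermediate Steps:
-39/C + 175/260 = -39/(-334) + 175/260 = -39*(-1/334) + 175*(1/260) = 39/334 + 35/52 = 6859/8684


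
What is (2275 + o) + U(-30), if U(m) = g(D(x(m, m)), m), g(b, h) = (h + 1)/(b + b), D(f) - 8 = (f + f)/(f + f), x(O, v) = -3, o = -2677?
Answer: -7265/18 ≈ -403.61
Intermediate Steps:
D(f) = 9 (D(f) = 8 + (f + f)/(f + f) = 8 + (2*f)/((2*f)) = 8 + (2*f)*(1/(2*f)) = 8 + 1 = 9)
g(b, h) = (1 + h)/(2*b) (g(b, h) = (1 + h)/((2*b)) = (1 + h)*(1/(2*b)) = (1 + h)/(2*b))
U(m) = 1/18 + m/18 (U(m) = (½)*(1 + m)/9 = (½)*(⅑)*(1 + m) = 1/18 + m/18)
(2275 + o) + U(-30) = (2275 - 2677) + (1/18 + (1/18)*(-30)) = -402 + (1/18 - 5/3) = -402 - 29/18 = -7265/18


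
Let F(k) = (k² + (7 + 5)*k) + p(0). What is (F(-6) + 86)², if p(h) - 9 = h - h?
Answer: 3481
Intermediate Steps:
p(h) = 9 (p(h) = 9 + (h - h) = 9 + 0 = 9)
F(k) = 9 + k² + 12*k (F(k) = (k² + (7 + 5)*k) + 9 = (k² + 12*k) + 9 = 9 + k² + 12*k)
(F(-6) + 86)² = ((9 + (-6)² + 12*(-6)) + 86)² = ((9 + 36 - 72) + 86)² = (-27 + 86)² = 59² = 3481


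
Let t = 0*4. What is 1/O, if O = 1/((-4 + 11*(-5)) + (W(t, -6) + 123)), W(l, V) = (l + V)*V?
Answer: 100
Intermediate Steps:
t = 0
W(l, V) = V*(V + l) (W(l, V) = (V + l)*V = V*(V + l))
O = 1/100 (O = 1/((-4 + 11*(-5)) + (-6*(-6 + 0) + 123)) = 1/((-4 - 55) + (-6*(-6) + 123)) = 1/(-59 + (36 + 123)) = 1/(-59 + 159) = 1/100 ≈ 0.010000)
1/O = 1/(1/100) = 100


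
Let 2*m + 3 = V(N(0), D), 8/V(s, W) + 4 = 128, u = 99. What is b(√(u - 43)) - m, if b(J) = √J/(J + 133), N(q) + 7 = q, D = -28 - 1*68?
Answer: 91/62 - 4*2^(¼)*7^(¾)/17633 + 19*2^(¾)*7^(¼)/2519 ≈ 1.4872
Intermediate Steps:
D = -96 (D = -28 - 68 = -96)
N(q) = -7 + q
V(s, W) = 2/31 (V(s, W) = 8/(-4 + 128) = 8/124 = 8*(1/124) = 2/31)
m = -91/62 (m = -3/2 + (½)*(2/31) = -3/2 + 1/31 = -91/62 ≈ -1.4677)
b(J) = √J/(133 + J)
b(√(u - 43)) - m = √(√(99 - 43))/(133 + √(99 - 43)) - 1*(-91/62) = √(√56)/(133 + √56) + 91/62 = √(2*√14)/(133 + 2*√14) + 91/62 = (2^(¾)*7^(¼))/(133 + 2*√14) + 91/62 = 2^(¾)*7^(¼)/(133 + 2*√14) + 91/62 = 91/62 + 2^(¾)*7^(¼)/(133 + 2*√14)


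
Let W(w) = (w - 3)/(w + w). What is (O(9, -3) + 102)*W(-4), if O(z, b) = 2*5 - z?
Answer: 721/8 ≈ 90.125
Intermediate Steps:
W(w) = (-3 + w)/(2*w) (W(w) = (-3 + w)/((2*w)) = (-3 + w)*(1/(2*w)) = (-3 + w)/(2*w))
O(z, b) = 10 - z
(O(9, -3) + 102)*W(-4) = ((10 - 1*9) + 102)*((1/2)*(-3 - 4)/(-4)) = ((10 - 9) + 102)*((1/2)*(-1/4)*(-7)) = (1 + 102)*(7/8) = 103*(7/8) = 721/8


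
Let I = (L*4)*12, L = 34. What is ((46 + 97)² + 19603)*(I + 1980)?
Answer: 144667824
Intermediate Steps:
I = 1632 (I = (34*4)*12 = 136*12 = 1632)
((46 + 97)² + 19603)*(I + 1980) = ((46 + 97)² + 19603)*(1632 + 1980) = (143² + 19603)*3612 = (20449 + 19603)*3612 = 40052*3612 = 144667824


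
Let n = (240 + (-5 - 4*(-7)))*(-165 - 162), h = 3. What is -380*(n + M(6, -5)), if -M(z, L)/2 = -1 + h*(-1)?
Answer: 32677340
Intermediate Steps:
M(z, L) = 8 (M(z, L) = -2*(-1 + 3*(-1)) = -2*(-1 - 3) = -2*(-4) = 8)
n = -86001 (n = (240 + (-5 + 28))*(-327) = (240 + 23)*(-327) = 263*(-327) = -86001)
-380*(n + M(6, -5)) = -380*(-86001 + 8) = -380*(-85993) = 32677340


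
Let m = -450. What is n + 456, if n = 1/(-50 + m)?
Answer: 227999/500 ≈ 456.00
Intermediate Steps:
n = -1/500 (n = 1/(-50 - 450) = 1/(-500) = -1/500 ≈ -0.0020000)
n + 456 = -1/500 + 456 = 227999/500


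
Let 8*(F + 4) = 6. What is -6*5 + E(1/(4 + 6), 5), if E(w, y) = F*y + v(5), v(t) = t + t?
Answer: -145/4 ≈ -36.250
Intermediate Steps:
v(t) = 2*t
F = -13/4 (F = -4 + (⅛)*6 = -4 + ¾ = -13/4 ≈ -3.2500)
E(w, y) = 10 - 13*y/4 (E(w, y) = -13*y/4 + 2*5 = -13*y/4 + 10 = 10 - 13*y/4)
-6*5 + E(1/(4 + 6), 5) = -6*5 + (10 - 13/4*5) = -30 + (10 - 65/4) = -30 - 25/4 = -145/4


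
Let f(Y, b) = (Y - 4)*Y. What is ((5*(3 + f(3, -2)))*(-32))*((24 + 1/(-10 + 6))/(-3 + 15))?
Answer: 0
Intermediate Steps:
f(Y, b) = Y*(-4 + Y) (f(Y, b) = (-4 + Y)*Y = Y*(-4 + Y))
((5*(3 + f(3, -2)))*(-32))*((24 + 1/(-10 + 6))/(-3 + 15)) = ((5*(3 + 3*(-4 + 3)))*(-32))*((24 + 1/(-10 + 6))/(-3 + 15)) = ((5*(3 + 3*(-1)))*(-32))*((24 + 1/(-4))/12) = ((5*(3 - 3))*(-32))*((24 - ¼)*(1/12)) = ((5*0)*(-32))*((95/4)*(1/12)) = (0*(-32))*(95/48) = 0*(95/48) = 0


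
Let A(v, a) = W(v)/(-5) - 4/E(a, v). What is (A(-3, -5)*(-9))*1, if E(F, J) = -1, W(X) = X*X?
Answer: -99/5 ≈ -19.800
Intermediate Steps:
W(X) = X**2
A(v, a) = 4 - v**2/5 (A(v, a) = v**2/(-5) - 4/(-1) = v**2*(-1/5) - 4*(-1) = -v**2/5 + 4 = 4 - v**2/5)
(A(-3, -5)*(-9))*1 = ((4 - 1/5*(-3)**2)*(-9))*1 = ((4 - 1/5*9)*(-9))*1 = ((4 - 9/5)*(-9))*1 = ((11/5)*(-9))*1 = -99/5*1 = -99/5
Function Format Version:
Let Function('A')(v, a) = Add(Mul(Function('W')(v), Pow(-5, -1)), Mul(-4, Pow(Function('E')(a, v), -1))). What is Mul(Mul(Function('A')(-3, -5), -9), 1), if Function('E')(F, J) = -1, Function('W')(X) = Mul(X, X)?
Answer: Rational(-99, 5) ≈ -19.800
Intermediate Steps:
Function('W')(X) = Pow(X, 2)
Function('A')(v, a) = Add(4, Mul(Rational(-1, 5), Pow(v, 2))) (Function('A')(v, a) = Add(Mul(Pow(v, 2), Pow(-5, -1)), Mul(-4, Pow(-1, -1))) = Add(Mul(Pow(v, 2), Rational(-1, 5)), Mul(-4, -1)) = Add(Mul(Rational(-1, 5), Pow(v, 2)), 4) = Add(4, Mul(Rational(-1, 5), Pow(v, 2))))
Mul(Mul(Function('A')(-3, -5), -9), 1) = Mul(Mul(Add(4, Mul(Rational(-1, 5), Pow(-3, 2))), -9), 1) = Mul(Mul(Add(4, Mul(Rational(-1, 5), 9)), -9), 1) = Mul(Mul(Add(4, Rational(-9, 5)), -9), 1) = Mul(Mul(Rational(11, 5), -9), 1) = Mul(Rational(-99, 5), 1) = Rational(-99, 5)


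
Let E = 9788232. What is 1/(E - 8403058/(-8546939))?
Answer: 8546939/83659430224906 ≈ 1.0216e-7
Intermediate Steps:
1/(E - 8403058/(-8546939)) = 1/(9788232 - 8403058/(-8546939)) = 1/(9788232 - 8403058*(-1/8546939)) = 1/(9788232 + 8403058/8546939) = 1/(83659430224906/8546939) = 8546939/83659430224906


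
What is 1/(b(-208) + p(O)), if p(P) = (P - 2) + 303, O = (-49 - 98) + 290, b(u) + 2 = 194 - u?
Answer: 1/844 ≈ 0.0011848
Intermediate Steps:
b(u) = 192 - u (b(u) = -2 + (194 - u) = 192 - u)
O = 143 (O = -147 + 290 = 143)
p(P) = 301 + P (p(P) = (-2 + P) + 303 = 301 + P)
1/(b(-208) + p(O)) = 1/((192 - 1*(-208)) + (301 + 143)) = 1/((192 + 208) + 444) = 1/(400 + 444) = 1/844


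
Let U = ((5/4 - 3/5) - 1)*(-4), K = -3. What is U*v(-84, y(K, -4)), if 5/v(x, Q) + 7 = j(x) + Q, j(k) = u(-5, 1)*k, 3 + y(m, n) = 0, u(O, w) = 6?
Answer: -7/514 ≈ -0.013619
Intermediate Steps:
y(m, n) = -3 (y(m, n) = -3 + 0 = -3)
j(k) = 6*k
U = 7/5 (U = ((5*(¼) - 3*⅕) - 1)*(-4) = ((5/4 - ⅗) - 1)*(-4) = (13/20 - 1)*(-4) = -7/20*(-4) = 7/5 ≈ 1.4000)
v(x, Q) = 5/(-7 + Q + 6*x) (v(x, Q) = 5/(-7 + (6*x + Q)) = 5/(-7 + (Q + 6*x)) = 5/(-7 + Q + 6*x))
U*v(-84, y(K, -4)) = 7*(5/(-7 - 3 + 6*(-84)))/5 = 7*(5/(-7 - 3 - 504))/5 = 7*(5/(-514))/5 = 7*(5*(-1/514))/5 = (7/5)*(-5/514) = -7/514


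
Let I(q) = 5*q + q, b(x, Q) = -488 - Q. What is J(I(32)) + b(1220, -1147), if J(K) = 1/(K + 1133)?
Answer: 873176/1325 ≈ 659.00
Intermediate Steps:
I(q) = 6*q
J(K) = 1/(1133 + K)
J(I(32)) + b(1220, -1147) = 1/(1133 + 6*32) + (-488 - 1*(-1147)) = 1/(1133 + 192) + (-488 + 1147) = 1/1325 + 659 = 873176/1325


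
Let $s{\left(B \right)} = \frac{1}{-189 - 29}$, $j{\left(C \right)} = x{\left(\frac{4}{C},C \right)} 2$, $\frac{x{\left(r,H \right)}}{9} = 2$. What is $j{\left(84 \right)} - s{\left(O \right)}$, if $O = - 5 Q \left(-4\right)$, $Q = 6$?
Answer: $\frac{7849}{218} \approx 36.005$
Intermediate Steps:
$x{\left(r,H \right)} = 18$ ($x{\left(r,H \right)} = 9 \cdot 2 = 18$)
$j{\left(C \right)} = 36$ ($j{\left(C \right)} = 18 \cdot 2 = 36$)
$O = 120$ ($O = \left(-5\right) 6 \left(-4\right) = \left(-30\right) \left(-4\right) = 120$)
$s{\left(B \right)} = - \frac{1}{218}$ ($s{\left(B \right)} = \frac{1}{-218} = - \frac{1}{218}$)
$j{\left(84 \right)} - s{\left(O \right)} = 36 - - \frac{1}{218} = 36 + \frac{1}{218} = \frac{7849}{218}$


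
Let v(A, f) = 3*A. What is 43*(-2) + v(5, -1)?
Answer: -71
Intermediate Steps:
43*(-2) + v(5, -1) = 43*(-2) + 3*5 = -86 + 15 = -71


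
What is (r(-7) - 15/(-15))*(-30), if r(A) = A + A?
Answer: 390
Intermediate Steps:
r(A) = 2*A
(r(-7) - 15/(-15))*(-30) = (2*(-7) - 15/(-15))*(-30) = (-14 - 15*(-1/15))*(-30) = (-14 + 1)*(-30) = -13*(-30) = 390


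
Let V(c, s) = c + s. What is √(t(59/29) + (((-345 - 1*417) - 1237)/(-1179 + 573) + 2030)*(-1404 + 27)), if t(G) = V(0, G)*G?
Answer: I*√96080048052278/5858 ≈ 1673.3*I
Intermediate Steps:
t(G) = G² (t(G) = (0 + G)*G = G*G = G²)
√(t(59/29) + (((-345 - 1*417) - 1237)/(-1179 + 573) + 2030)*(-1404 + 27)) = √((59/29)² + (((-345 - 1*417) - 1237)/(-1179 + 573) + 2030)*(-1404 + 27)) = √((59*(1/29))² + (((-345 - 417) - 1237)/(-606) + 2030)*(-1377)) = √((59/29)² + ((-762 - 1237)*(-1/606) + 2030)*(-1377)) = √(3481/841 + (-1999*(-1/606) + 2030)*(-1377)) = √(3481/841 + (1999/606 + 2030)*(-1377)) = √(3481/841 + (1232179/606)*(-1377)) = √(3481/841 - 565570161/202) = √(-475643802239/169882) = I*√96080048052278/5858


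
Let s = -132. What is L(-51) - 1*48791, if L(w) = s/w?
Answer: -829403/17 ≈ -48788.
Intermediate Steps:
L(w) = -132/w
L(-51) - 1*48791 = -132/(-51) - 1*48791 = -132*(-1/51) - 48791 = 44/17 - 48791 = -829403/17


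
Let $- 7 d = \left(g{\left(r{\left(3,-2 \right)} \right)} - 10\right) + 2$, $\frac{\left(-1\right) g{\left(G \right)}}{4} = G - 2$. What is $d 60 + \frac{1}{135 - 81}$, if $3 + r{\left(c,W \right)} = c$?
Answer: $\frac{1}{54} \approx 0.018519$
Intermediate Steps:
$r{\left(c,W \right)} = -3 + c$
$g{\left(G \right)} = 8 - 4 G$ ($g{\left(G \right)} = - 4 \left(G - 2\right) = - 4 \left(-2 + G\right) = 8 - 4 G$)
$d = 0$ ($d = - \frac{\left(\left(8 - 4 \left(-3 + 3\right)\right) - 10\right) + 2}{7} = - \frac{\left(\left(8 - 0\right) - 10\right) + 2}{7} = - \frac{\left(\left(8 + 0\right) - 10\right) + 2}{7} = - \frac{\left(8 - 10\right) + 2}{7} = - \frac{-2 + 2}{7} = \left(- \frac{1}{7}\right) 0 = 0$)
$d 60 + \frac{1}{135 - 81} = 0 \cdot 60 + \frac{1}{135 - 81} = 0 + \frac{1}{54} = \frac{1}{54}$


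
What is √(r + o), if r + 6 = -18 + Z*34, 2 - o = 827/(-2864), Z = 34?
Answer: √581499937/716 ≈ 33.679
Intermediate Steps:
o = 6555/2864 (o = 2 - 827/(-2864) = 2 - 827*(-1)/2864 = 2 - 1*(-827/2864) = 2 + 827/2864 = 6555/2864 ≈ 2.2888)
r = 1132 (r = -6 + (-18 + 34*34) = -6 + (-18 + 1156) = -6 + 1138 = 1132)
√(r + o) = √(1132 + 6555/2864) = √(3248603/2864) = √581499937/716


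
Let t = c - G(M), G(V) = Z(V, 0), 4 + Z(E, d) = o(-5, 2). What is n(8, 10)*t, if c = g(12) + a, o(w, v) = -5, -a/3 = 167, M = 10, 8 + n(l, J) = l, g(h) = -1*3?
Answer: 0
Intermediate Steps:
g(h) = -3
n(l, J) = -8 + l
a = -501 (a = -3*167 = -501)
Z(E, d) = -9 (Z(E, d) = -4 - 5 = -9)
G(V) = -9
c = -504 (c = -3 - 501 = -504)
t = -495 (t = -504 - 1*(-9) = -504 + 9 = -495)
n(8, 10)*t = (-8 + 8)*(-495) = 0*(-495) = 0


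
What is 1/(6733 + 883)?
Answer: 1/7616 ≈ 0.00013130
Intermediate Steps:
1/(6733 + 883) = 1/7616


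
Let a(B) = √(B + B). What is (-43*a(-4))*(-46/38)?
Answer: 1978*I*√2/19 ≈ 147.23*I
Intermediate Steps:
a(B) = √2*√B (a(B) = √(2*B) = √2*√B)
(-43*a(-4))*(-46/38) = (-43*√2*√(-4))*(-46/38) = (-43*√2*2*I)*(-46*1/38) = -86*I*√2*(-23/19) = 1978*I*√2/19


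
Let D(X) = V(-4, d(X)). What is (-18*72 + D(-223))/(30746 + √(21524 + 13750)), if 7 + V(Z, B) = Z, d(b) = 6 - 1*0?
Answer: -20092511/472640621 + 1307*√35274/945281242 ≈ -0.042251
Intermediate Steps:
d(b) = 6 (d(b) = 6 + 0 = 6)
V(Z, B) = -7 + Z
D(X) = -11 (D(X) = -7 - 4 = -11)
(-18*72 + D(-223))/(30746 + √(21524 + 13750)) = (-18*72 - 11)/(30746 + √(21524 + 13750)) = (-1296 - 11)/(30746 + √35274) = -1307/(30746 + √35274)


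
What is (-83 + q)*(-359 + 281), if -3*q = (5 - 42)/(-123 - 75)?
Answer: 641407/99 ≈ 6478.9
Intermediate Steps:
q = -37/594 (q = -(5 - 42)/(3*(-123 - 75)) = -(-37)/(3*(-198)) = -(-37)*(-1)/(3*198) = -⅓*37/198 = -37/594 ≈ -0.062290)
(-83 + q)*(-359 + 281) = (-83 - 37/594)*(-359 + 281) = -49339/594*(-78) = 641407/99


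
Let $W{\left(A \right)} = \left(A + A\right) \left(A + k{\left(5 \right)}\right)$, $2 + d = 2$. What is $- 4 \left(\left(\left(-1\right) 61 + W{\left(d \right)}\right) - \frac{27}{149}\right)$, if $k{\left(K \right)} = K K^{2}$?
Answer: $\frac{36464}{149} \approx 244.72$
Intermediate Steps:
$d = 0$ ($d = -2 + 2 = 0$)
$k{\left(K \right)} = K^{3}$
$W{\left(A \right)} = 2 A \left(125 + A\right)$ ($W{\left(A \right)} = \left(A + A\right) \left(A + 5^{3}\right) = 2 A \left(A + 125\right) = 2 A \left(125 + A\right)$)
$- 4 \left(\left(\left(-1\right) 61 + W{\left(d \right)}\right) - \frac{27}{149}\right) = - 4 \left(\left(\left(-1\right) 61 + 2 \cdot 0 \left(125 + 0\right)\right) - \frac{27}{149}\right) = - 4 \left(\left(-61 + 2 \cdot 0 \cdot 125\right) - \frac{27}{149}\right) = - 4 \left(\left(-61 + 0\right) - \frac{27}{149}\right) = - 4 \left(-61 - \frac{27}{149}\right) = \left(-4\right) \left(- \frac{9116}{149}\right) = \frac{36464}{149}$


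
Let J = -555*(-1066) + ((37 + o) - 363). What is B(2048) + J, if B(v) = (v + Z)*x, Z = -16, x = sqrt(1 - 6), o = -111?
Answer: 591193 + 2032*I*sqrt(5) ≈ 5.9119e+5 + 4543.7*I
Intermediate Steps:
x = I*sqrt(5) (x = sqrt(-5) = I*sqrt(5) ≈ 2.2361*I)
J = 591193 (J = -555*(-1066) + ((37 - 111) - 363) = 591630 + (-74 - 363) = 591630 - 437 = 591193)
B(v) = I*sqrt(5)*(-16 + v) (B(v) = (v - 16)*(I*sqrt(5)) = (-16 + v)*(I*sqrt(5)) = I*sqrt(5)*(-16 + v))
B(2048) + J = I*sqrt(5)*(-16 + 2048) + 591193 = I*sqrt(5)*2032 + 591193 = 2032*I*sqrt(5) + 591193 = 591193 + 2032*I*sqrt(5)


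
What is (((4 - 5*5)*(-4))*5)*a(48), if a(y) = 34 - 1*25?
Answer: 3780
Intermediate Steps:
a(y) = 9 (a(y) = 34 - 25 = 9)
(((4 - 5*5)*(-4))*5)*a(48) = (((4 - 5*5)*(-4))*5)*9 = (((4 - 25)*(-4))*5)*9 = (-21*(-4)*5)*9 = (84*5)*9 = 420*9 = 3780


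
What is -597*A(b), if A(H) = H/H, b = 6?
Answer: -597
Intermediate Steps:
A(H) = 1
-597*A(b) = -597*1 = -597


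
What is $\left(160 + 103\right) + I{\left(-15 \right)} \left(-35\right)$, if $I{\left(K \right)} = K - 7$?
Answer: $1033$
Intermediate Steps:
$I{\left(K \right)} = -7 + K$ ($I{\left(K \right)} = K - 7 = -7 + K$)
$\left(160 + 103\right) + I{\left(-15 \right)} \left(-35\right) = \left(160 + 103\right) + \left(-7 - 15\right) \left(-35\right) = 263 - -770 = 263 + 770 = 1033$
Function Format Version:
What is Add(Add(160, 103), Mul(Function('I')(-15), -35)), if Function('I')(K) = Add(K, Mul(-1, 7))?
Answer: 1033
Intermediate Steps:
Function('I')(K) = Add(-7, K) (Function('I')(K) = Add(K, -7) = Add(-7, K))
Add(Add(160, 103), Mul(Function('I')(-15), -35)) = Add(Add(160, 103), Mul(Add(-7, -15), -35)) = Add(263, Mul(-22, -35)) = Add(263, 770) = 1033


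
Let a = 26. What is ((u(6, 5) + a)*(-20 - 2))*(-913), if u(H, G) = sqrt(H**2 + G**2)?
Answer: 522236 + 20086*sqrt(61) ≈ 6.7911e+5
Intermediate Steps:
u(H, G) = sqrt(G**2 + H**2)
((u(6, 5) + a)*(-20 - 2))*(-913) = ((sqrt(5**2 + 6**2) + 26)*(-20 - 2))*(-913) = ((sqrt(25 + 36) + 26)*(-22))*(-913) = ((sqrt(61) + 26)*(-22))*(-913) = ((26 + sqrt(61))*(-22))*(-913) = (-572 - 22*sqrt(61))*(-913) = 522236 + 20086*sqrt(61)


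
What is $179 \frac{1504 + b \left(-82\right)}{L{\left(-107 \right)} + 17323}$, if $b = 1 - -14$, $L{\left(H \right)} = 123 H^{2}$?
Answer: $\frac{24523}{712775} \approx 0.034405$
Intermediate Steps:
$b = 15$ ($b = 1 + 14 = 15$)
$179 \frac{1504 + b \left(-82\right)}{L{\left(-107 \right)} + 17323} = 179 \frac{1504 + 15 \left(-82\right)}{123 \left(-107\right)^{2} + 17323} = 179 \frac{1504 - 1230}{123 \cdot 11449 + 17323} = 179 \frac{274}{1408227 + 17323} = 179 \cdot \frac{274}{1425550} = 179 \cdot 274 \cdot \frac{1}{1425550} = 179 \cdot \frac{137}{712775} = \frac{24523}{712775}$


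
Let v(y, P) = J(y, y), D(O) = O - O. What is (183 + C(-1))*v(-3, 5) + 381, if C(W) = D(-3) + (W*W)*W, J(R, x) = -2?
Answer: 17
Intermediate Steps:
D(O) = 0
v(y, P) = -2
C(W) = W**3 (C(W) = 0 + (W*W)*W = 0 + W**2*W = 0 + W**3 = W**3)
(183 + C(-1))*v(-3, 5) + 381 = (183 + (-1)**3)*(-2) + 381 = (183 - 1)*(-2) + 381 = 182*(-2) + 381 = -364 + 381 = 17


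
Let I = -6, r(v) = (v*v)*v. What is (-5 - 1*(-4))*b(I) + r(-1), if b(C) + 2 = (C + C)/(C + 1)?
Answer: -7/5 ≈ -1.4000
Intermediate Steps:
r(v) = v**3 (r(v) = v**2*v = v**3)
b(C) = -2 + 2*C/(1 + C) (b(C) = -2 + (C + C)/(C + 1) = -2 + (2*C)/(1 + C) = -2 + 2*C/(1 + C))
(-5 - 1*(-4))*b(I) + r(-1) = (-5 - 1*(-4))*(-2/(1 - 6)) + (-1)**3 = (-5 + 4)*(-2/(-5)) - 1 = -(-2)*(-1)/5 - 1 = -1*2/5 - 1 = -2/5 - 1 = -7/5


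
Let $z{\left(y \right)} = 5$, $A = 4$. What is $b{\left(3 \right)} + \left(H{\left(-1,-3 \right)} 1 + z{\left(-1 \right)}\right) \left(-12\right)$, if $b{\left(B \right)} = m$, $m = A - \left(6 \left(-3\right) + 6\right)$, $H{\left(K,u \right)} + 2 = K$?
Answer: $-8$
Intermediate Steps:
$H{\left(K,u \right)} = -2 + K$
$m = 16$ ($m = 4 - \left(6 \left(-3\right) + 6\right) = 4 - \left(-18 + 6\right) = 4 - -12 = 4 + 12 = 16$)
$b{\left(B \right)} = 16$
$b{\left(3 \right)} + \left(H{\left(-1,-3 \right)} 1 + z{\left(-1 \right)}\right) \left(-12\right) = 16 + \left(\left(-2 - 1\right) 1 + 5\right) \left(-12\right) = 16 + \left(\left(-3\right) 1 + 5\right) \left(-12\right) = 16 + \left(-3 + 5\right) \left(-12\right) = 16 + 2 \left(-12\right) = 16 - 24 = -8$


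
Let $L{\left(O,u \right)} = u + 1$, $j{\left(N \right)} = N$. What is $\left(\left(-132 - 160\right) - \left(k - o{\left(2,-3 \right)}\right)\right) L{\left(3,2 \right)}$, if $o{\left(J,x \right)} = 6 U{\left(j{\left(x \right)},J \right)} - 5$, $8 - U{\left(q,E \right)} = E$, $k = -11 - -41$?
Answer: $-873$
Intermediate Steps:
$k = 30$ ($k = -11 + 41 = 30$)
$U{\left(q,E \right)} = 8 - E$
$o{\left(J,x \right)} = 43 - 6 J$ ($o{\left(J,x \right)} = 6 \left(8 - J\right) - 5 = \left(48 - 6 J\right) - 5 = 43 - 6 J$)
$L{\left(O,u \right)} = 1 + u$
$\left(\left(-132 - 160\right) - \left(k - o{\left(2,-3 \right)}\right)\right) L{\left(3,2 \right)} = \left(\left(-132 - 160\right) + \left(\left(43 - 12\right) - 30\right)\right) \left(1 + 2\right) = \left(-292 + \left(\left(43 - 12\right) - 30\right)\right) 3 = \left(-292 + \left(31 - 30\right)\right) 3 = \left(-292 + 1\right) 3 = \left(-291\right) 3 = -873$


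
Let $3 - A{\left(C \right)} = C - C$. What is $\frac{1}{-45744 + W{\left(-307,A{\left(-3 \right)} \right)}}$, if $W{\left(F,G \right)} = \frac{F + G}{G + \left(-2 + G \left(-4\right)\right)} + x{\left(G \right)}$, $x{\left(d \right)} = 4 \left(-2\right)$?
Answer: $- \frac{11}{502968} \approx -2.187 \cdot 10^{-5}$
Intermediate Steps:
$x{\left(d \right)} = -8$
$A{\left(C \right)} = 3$ ($A{\left(C \right)} = 3 - \left(C - C\right) = 3 - 0 = 3 + 0 = 3$)
$W{\left(F,G \right)} = -8 + \frac{F + G}{-2 - 3 G}$ ($W{\left(F,G \right)} = \frac{F + G}{G + \left(-2 + G \left(-4\right)\right)} - 8 = \frac{F + G}{G - \left(2 + 4 G\right)} - 8 = \frac{F + G}{-2 - 3 G} - 8 = -8 + \frac{F + G}{-2 - 3 G}$)
$\frac{1}{-45744 + W{\left(-307,A{\left(-3 \right)} \right)}} = \frac{1}{-45744 + \frac{-16 - -307 - 75}{2 + 3 \cdot 3}} = \frac{1}{-45744 + \frac{-16 + 307 - 75}{2 + 9}} = \frac{1}{-45744 + \frac{1}{11} \cdot 216} = \frac{1}{-45744 + \frac{216}{11}} = \frac{1}{- \frac{502968}{11}} = - \frac{11}{502968}$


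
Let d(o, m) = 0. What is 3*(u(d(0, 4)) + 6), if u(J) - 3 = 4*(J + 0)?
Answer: 27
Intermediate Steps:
u(J) = 3 + 4*J (u(J) = 3 + 4*(J + 0) = 3 + 4*J)
3*(u(d(0, 4)) + 6) = 3*((3 + 4*0) + 6) = 3*((3 + 0) + 6) = 3*(3 + 6) = 3*9 = 27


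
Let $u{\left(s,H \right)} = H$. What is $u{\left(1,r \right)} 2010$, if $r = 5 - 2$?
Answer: $6030$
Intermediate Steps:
$r = 3$
$u{\left(1,r \right)} 2010 = 3 \cdot 2010 = 6030$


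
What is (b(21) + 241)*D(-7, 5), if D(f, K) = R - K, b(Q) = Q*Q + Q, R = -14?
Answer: -13357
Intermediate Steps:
b(Q) = Q + Q**2 (b(Q) = Q**2 + Q = Q + Q**2)
D(f, K) = -14 - K
(b(21) + 241)*D(-7, 5) = (21*(1 + 21) + 241)*(-14 - 1*5) = (21*22 + 241)*(-14 - 5) = (462 + 241)*(-19) = 703*(-19) = -13357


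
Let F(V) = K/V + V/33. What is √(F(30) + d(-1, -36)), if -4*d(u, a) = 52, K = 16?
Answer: I*√314655/165 ≈ 3.3996*I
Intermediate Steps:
F(V) = 16/V + V/33
d(u, a) = -13 (d(u, a) = -¼*52 = -13)
√(F(30) + d(-1, -36)) = √((16/30 + (1/33)*30) - 13) = √((16*(1/30) + 10/11) - 13) = √((8/15 + 10/11) - 13) = √(238/165 - 13) = √(-1907/165) = I*√314655/165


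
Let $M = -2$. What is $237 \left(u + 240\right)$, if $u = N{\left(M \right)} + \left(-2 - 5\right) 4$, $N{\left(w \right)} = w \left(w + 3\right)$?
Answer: $49770$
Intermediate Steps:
$N{\left(w \right)} = w \left(3 + w\right)$
$u = -30$ ($u = - 2 \left(3 - 2\right) + \left(-2 - 5\right) 4 = \left(-2\right) 1 - 28 = -2 - 28 = -30$)
$237 \left(u + 240\right) = 237 \left(-30 + 240\right) = 237 \cdot 210 = 49770$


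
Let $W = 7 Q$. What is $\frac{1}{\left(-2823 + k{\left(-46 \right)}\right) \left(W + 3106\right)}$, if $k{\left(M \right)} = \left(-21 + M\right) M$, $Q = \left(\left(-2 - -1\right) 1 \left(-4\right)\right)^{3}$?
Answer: $\frac{1}{920486} \approx 1.0864 \cdot 10^{-6}$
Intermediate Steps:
$Q = 64$ ($Q = \left(\left(-2 + 1\right) 1 \left(-4\right)\right)^{3} = \left(\left(-1\right) 1 \left(-4\right)\right)^{3} = \left(\left(-1\right) \left(-4\right)\right)^{3} = 4^{3} = 64$)
$W = 448$ ($W = 7 \cdot 64 = 448$)
$k{\left(M \right)} = M \left(-21 + M\right)$
$\frac{1}{\left(-2823 + k{\left(-46 \right)}\right) \left(W + 3106\right)} = \frac{1}{\left(-2823 - 46 \left(-21 - 46\right)\right) \left(448 + 3106\right)} = \frac{1}{\left(-2823 - -3082\right) 3554} = \frac{1}{\left(-2823 + 3082\right) 3554} = \frac{1}{259 \cdot 3554} = \frac{1}{920486}$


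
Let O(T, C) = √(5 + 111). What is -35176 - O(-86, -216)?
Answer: -35176 - 2*√29 ≈ -35187.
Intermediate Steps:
O(T, C) = 2*√29 (O(T, C) = √116 = 2*√29)
-35176 - O(-86, -216) = -35176 - 2*√29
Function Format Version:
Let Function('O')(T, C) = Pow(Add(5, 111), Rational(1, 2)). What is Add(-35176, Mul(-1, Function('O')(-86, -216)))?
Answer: Add(-35176, Mul(-2, Pow(29, Rational(1, 2)))) ≈ -35187.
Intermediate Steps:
Function('O')(T, C) = Mul(2, Pow(29, Rational(1, 2))) (Function('O')(T, C) = Pow(116, Rational(1, 2)) = Mul(2, Pow(29, Rational(1, 2))))
Add(-35176, Mul(-1, Function('O')(-86, -216))) = Add(-35176, Mul(-1, Mul(2, Pow(29, Rational(1, 2))))) = Add(-35176, Mul(-2, Pow(29, Rational(1, 2))))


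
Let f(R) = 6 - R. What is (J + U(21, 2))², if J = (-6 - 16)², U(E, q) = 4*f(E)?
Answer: 179776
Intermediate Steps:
U(E, q) = 24 - 4*E (U(E, q) = 4*(6 - E) = 24 - 4*E)
J = 484 (J = (-22)² = 484)
(J + U(21, 2))² = (484 + (24 - 4*21))² = (484 + (24 - 84))² = (484 - 60)² = 424² = 179776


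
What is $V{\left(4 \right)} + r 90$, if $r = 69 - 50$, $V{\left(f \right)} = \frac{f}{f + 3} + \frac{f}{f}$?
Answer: $\frac{11981}{7} \approx 1711.6$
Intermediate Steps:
$V{\left(f \right)} = 1 + \frac{f}{3 + f}$ ($V{\left(f \right)} = \frac{f}{3 + f} + 1 = 1 + \frac{f}{3 + f}$)
$r = 19$
$V{\left(4 \right)} + r 90 = \frac{3 + 2 \cdot 4}{3 + 4} + 19 \cdot 90 = \frac{3 + 8}{7} + 1710 = \frac{1}{7} \cdot 11 + 1710 = \frac{11}{7} + 1710 = \frac{11981}{7}$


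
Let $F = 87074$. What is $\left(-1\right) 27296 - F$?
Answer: $-114370$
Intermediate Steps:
$\left(-1\right) 27296 - F = \left(-1\right) 27296 - 87074 = -27296 - 87074 = -114370$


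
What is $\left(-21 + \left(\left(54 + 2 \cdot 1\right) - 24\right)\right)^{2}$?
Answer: $121$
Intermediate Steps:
$\left(-21 + \left(\left(54 + 2 \cdot 1\right) - 24\right)\right)^{2} = \left(-21 + \left(\left(54 + 2\right) - 24\right)\right)^{2} = \left(-21 + \left(56 - 24\right)\right)^{2} = \left(-21 + 32\right)^{2} = 11^{2} = 121$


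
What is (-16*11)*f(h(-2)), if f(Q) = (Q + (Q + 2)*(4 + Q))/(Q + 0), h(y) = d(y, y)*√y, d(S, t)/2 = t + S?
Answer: -1232 + 1320*I*√2 ≈ -1232.0 + 1866.8*I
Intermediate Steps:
d(S, t) = 2*S + 2*t (d(S, t) = 2*(t + S) = 2*(S + t) = 2*S + 2*t)
h(y) = 4*y^(3/2) (h(y) = (2*y + 2*y)*√y = (4*y)*√y = 4*y^(3/2))
f(Q) = (Q + (2 + Q)*(4 + Q))/Q
(-16*11)*f(h(-2)) = (-16*11)*(7 + 4*(-2)^(3/2) + 8/((4*(-2)^(3/2)))) = -176*(7 + 4*(-2*I*√2) + 8/((4*(-2*I*√2)))) = -176*(7 - 8*I*√2 + 8/((-8*I*√2))) = -176*(7 - 8*I*√2 + 8*(I*√2/16)) = -176*(7 - 8*I*√2 + I*√2/2) = -176*(7 - 15*I*√2/2) = -1232 + 1320*I*√2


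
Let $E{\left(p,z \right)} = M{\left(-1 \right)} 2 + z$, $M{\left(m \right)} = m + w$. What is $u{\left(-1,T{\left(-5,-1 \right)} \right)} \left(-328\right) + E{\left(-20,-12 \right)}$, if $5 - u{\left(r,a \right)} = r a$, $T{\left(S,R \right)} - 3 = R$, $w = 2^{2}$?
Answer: $-2302$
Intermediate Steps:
$w = 4$
$M{\left(m \right)} = 4 + m$ ($M{\left(m \right)} = m + 4 = 4 + m$)
$T{\left(S,R \right)} = 3 + R$
$u{\left(r,a \right)} = 5 - a r$ ($u{\left(r,a \right)} = 5 - r a = 5 - a r$)
$E{\left(p,z \right)} = 6 + z$ ($E{\left(p,z \right)} = \left(4 - 1\right) 2 + z = 3 \cdot 2 + z = 6 + z$)
$u{\left(-1,T{\left(-5,-1 \right)} \right)} \left(-328\right) + E{\left(-20,-12 \right)} = \left(5 - \left(3 - 1\right) \left(-1\right)\right) \left(-328\right) + \left(6 - 12\right) = \left(5 - 2 \left(-1\right)\right) \left(-328\right) - 6 = \left(5 + 2\right) \left(-328\right) - 6 = 7 \left(-328\right) - 6 = -2296 - 6 = -2302$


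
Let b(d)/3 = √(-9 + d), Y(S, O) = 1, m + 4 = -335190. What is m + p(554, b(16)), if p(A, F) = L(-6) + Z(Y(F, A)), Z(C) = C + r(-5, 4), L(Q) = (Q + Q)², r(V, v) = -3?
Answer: -335052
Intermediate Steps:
m = -335194 (m = -4 - 335190 = -335194)
L(Q) = 4*Q² (L(Q) = (2*Q)² = 4*Q²)
Z(C) = -3 + C (Z(C) = C - 3 = -3 + C)
b(d) = 3*√(-9 + d)
p(A, F) = 142 (p(A, F) = 4*(-6)² + (-3 + 1) = 4*36 - 2 = 144 - 2 = 142)
m + p(554, b(16)) = -335194 + 142 = -335052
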